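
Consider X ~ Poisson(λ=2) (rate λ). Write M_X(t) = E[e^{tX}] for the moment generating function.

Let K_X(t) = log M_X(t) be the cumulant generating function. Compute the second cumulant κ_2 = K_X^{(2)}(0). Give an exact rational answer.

M_X(t) = e^(2*e^(t) - 2)
K_X(t) = log M_X(t) = 2*e^(t) - 2
dK/dt = 2*e^(t)
d^2K/dt^2 = 2*e^(t)

κ_2 = d^2K/dt^2 |_{t=0} = 2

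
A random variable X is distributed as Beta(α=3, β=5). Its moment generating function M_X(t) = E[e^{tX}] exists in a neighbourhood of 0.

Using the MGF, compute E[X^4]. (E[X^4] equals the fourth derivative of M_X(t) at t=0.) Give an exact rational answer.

E[X^4] = M′′′′(0) = 1/22

M_X(t) = ₁F₁(3; 8; t)
M′(t) = 3*₁F₁(4; 9; t)/8
M′′(t) = ₁F₁(5; 10; t)/6
M′′′(t) = ₁F₁(6; 11; t)/12
M′′′′(t) = ₁F₁(7; 12; t)/22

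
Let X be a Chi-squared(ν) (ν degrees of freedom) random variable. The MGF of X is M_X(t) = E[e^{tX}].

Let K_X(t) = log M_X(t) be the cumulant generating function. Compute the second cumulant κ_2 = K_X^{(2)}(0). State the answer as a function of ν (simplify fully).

κ_2 = K′′(0) = 2*ν

M_X(t) = (1 - 2*t)^(-ν/2)
K_X(t) = log M_X(t) = -ν*log(1 - 2*t)/2
K′(t) = -ν/(2*t - 1)
K′′(t) = 2*ν/(4*t^2 - 4*t + 1)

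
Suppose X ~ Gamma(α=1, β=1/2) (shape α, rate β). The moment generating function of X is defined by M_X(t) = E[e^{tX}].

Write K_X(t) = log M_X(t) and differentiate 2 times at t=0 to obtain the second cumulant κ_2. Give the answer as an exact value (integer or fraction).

M_X(t) = 1/(2*(1/2 - t))
K_X(t) = log M_X(t) = -log(1/2 - t) - log(2)
dK/dt = -2/(2*t - 1)
d^2K/dt^2 = 4/(4*t^2 - 4*t + 1)

κ_2 = d^2K/dt^2 |_{t=0} = 4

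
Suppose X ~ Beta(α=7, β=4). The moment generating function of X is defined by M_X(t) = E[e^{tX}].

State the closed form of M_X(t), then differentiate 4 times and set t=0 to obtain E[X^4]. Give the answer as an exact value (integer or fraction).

E[X^4] = M′′′′(0) = 30/143

M_X(t) = ₁F₁(7; 11; t)
M′(t) = 7*₁F₁(8; 12; t)/11
M′′(t) = 14*₁F₁(9; 13; t)/33
M′′′(t) = 42*₁F₁(10; 14; t)/143
M′′′′(t) = 30*₁F₁(11; 15; t)/143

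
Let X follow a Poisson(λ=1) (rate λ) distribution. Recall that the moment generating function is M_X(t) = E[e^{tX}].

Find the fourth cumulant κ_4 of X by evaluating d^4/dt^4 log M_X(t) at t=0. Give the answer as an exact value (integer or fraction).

κ_4 = K′′′′(0) = 1

M_X(t) = e^(e^(t) - 1)
K_X(t) = log M_X(t) = e^(t) - 1
K′(t) = e^(t)
K′′(t) = e^(t)
K′′′(t) = e^(t)
K′′′′(t) = e^(t)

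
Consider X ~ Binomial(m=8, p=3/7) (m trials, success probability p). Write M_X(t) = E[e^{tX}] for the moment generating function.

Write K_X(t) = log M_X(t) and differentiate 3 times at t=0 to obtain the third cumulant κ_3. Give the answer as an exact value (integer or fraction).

κ_3 = K^(3)(0) = 96/343

M_X(t) = (3*e^(t)/7 + 4/7)^8
K_X(t) = log M_X(t) = 8*log(3*e^(t)/7 + 4/7)
K^(3)(t) = (-288*e^(2*t) + 384*e^(t))/(27*e^(3*t) + 108*e^(2*t) + 144*e^(t) + 64)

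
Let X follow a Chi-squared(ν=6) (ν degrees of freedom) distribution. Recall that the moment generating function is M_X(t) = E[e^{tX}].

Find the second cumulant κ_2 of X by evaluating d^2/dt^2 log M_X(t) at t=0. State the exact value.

κ_2 = d^2K/dt^2 |_{t=0} = 12

M_X(t) = (1 - 2*t)^(-3)
K_X(t) = log M_X(t) = -3*log(1 - 2*t)
dK/dt = -6/(2*t - 1)
d^2K/dt^2 = 12/(4*t^2 - 4*t + 1)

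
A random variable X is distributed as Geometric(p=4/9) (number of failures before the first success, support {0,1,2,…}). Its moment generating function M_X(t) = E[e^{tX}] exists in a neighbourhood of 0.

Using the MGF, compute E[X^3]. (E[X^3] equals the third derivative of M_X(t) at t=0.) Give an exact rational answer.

E[X^3] = D^3[M](0) = 715/32

M_X(t) = 4/(9*(1 - 5*e^(t)/9))
D^3[M](t) = (500*e^(3*t) + 3600*e^(2*t) + 1620*e^(t))/(625*e^(4*t) - 4500*e^(3*t) + 12150*e^(2*t) - 14580*e^(t) + 6561)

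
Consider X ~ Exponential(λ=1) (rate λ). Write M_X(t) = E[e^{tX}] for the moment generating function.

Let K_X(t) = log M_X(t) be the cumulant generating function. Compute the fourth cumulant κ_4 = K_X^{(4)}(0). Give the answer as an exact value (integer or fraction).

κ_4 = K^(4)(0) = 6

M_X(t) = 1/(1 - t)
K_X(t) = log M_X(t) = -log(1 - t)
K^(4)(t) = 6/(t^4 - 4*t^3 + 6*t^2 - 4*t + 1)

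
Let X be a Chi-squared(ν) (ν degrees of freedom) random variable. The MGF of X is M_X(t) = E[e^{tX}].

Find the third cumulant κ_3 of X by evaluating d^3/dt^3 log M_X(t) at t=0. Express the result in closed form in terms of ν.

M_X(t) = (1 - 2*t)^(-ν/2)
K_X(t) = log M_X(t) = -ν*log(1 - 2*t)/2
dK/dt = -ν/(2*t - 1)
d^2K/dt^2 = 2*ν/(4*t^2 - 4*t + 1)
d^3K/dt^3 = -8*ν/(8*t^3 - 12*t^2 + 6*t - 1)

κ_3 = d^3K/dt^3 |_{t=0} = 8*ν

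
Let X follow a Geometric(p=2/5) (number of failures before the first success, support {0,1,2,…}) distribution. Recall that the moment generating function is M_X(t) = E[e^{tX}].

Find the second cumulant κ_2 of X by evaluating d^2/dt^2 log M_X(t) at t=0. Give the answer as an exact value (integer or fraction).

M_X(t) = 2/(5*(1 - 3*e^(t)/5))
K_X(t) = log M_X(t) = -log(1 - 3*e^(t)/5) - log(5) + log(2)
D^2[K](t) = 15*e^(t)/(9*e^(2*t) - 30*e^(t) + 25)

κ_2 = D^2[K](0) = 15/4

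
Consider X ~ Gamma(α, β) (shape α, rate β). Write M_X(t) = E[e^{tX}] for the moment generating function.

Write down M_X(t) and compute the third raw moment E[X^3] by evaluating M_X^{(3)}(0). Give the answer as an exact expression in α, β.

M_X(t) = (β/(β - t))^α
dM/dt = -α*β^α*(1/(β - t))^α/(-β + t)
d^2M/dt^2 = (α^2*β^α*(1/(β - t))^α + α*β^α*(1/(β - t))^α)/(β^2 - 2*β*t + t^2)
d^3M/dt^3 = (-α^3*β^α*(1/(β - t))^α - 3*α^2*β^α*(1/(β - t))^α - 2*α*β^α*(1/(β - t))^α)/(-β^3 + 3*β^2*t - 3*β*t^2 + t^3)

E[X^3] = d^3M/dt^3 |_{t=0} = α*(α^2 + 3*α + 2)/β^3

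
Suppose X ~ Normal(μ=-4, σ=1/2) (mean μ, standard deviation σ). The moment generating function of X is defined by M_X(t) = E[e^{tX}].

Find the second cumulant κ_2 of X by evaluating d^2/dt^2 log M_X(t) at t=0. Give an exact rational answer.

κ_2 = K′′(0) = 1/4

M_X(t) = e^(t^2/8 - 4*t)
K_X(t) = log M_X(t) = t^2/8 - 4*t
K′(t) = t/4 - 4
K′′(t) = 1/4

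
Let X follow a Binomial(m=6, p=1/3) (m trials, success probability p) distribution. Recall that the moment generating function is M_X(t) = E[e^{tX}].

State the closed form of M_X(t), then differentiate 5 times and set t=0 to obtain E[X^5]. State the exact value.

M_X(t) = (e^(t)/3 + 2/3)^6
M^(5)(t) = 32*e^(6*t)/3 + 12500*e^(5*t)/243 + 20480*e^(4*t)/243 + 160*e^(3*t)/3 + 2560*e^(2*t)/243 + 64*e^(t)/243

E[X^5] = M^(5)(0) = 5684/27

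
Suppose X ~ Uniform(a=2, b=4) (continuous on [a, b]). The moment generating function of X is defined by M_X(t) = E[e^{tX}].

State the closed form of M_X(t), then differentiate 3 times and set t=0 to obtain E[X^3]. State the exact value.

M_X(t) = (e^(4*t) - e^(2*t))/(2*t)
M^(3)(t) = (32*t^3*e^(4*t) - 4*t^3*e^(2*t) - 24*t^2*e^(4*t) + 6*t^2*e^(2*t) + 12*t*e^(4*t) - 6*t*e^(2*t) - 3*e^(4*t) + 3*e^(2*t))/t^4

E[X^3] = M^(3)(0) = 30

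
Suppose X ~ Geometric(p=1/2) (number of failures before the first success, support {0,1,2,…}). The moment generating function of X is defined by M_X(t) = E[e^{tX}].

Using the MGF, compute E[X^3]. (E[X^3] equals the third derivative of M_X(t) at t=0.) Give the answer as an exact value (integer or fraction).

M_X(t) = 1/(2*(1 - e^(t)/2))
dM/dt = e^(t)/(e^(2*t) - 4*e^(t) + 4)
d^2M/dt^2 = (-e^(2*t) - 2*e^(t))/(e^(3*t) - 6*e^(2*t) + 12*e^(t) - 8)
d^3M/dt^3 = (e^(3*t) + 8*e^(2*t) + 4*e^(t))/(e^(4*t) - 8*e^(3*t) + 24*e^(2*t) - 32*e^(t) + 16)

E[X^3] = d^3M/dt^3 |_{t=0} = 13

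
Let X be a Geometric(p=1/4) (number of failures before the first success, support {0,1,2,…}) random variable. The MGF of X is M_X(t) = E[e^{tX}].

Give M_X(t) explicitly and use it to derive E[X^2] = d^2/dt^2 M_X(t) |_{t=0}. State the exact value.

M_X(t) = 1/(4*(1 - 3*e^(t)/4))
M′(t) = 3*e^(t)/(9*e^(2*t) - 24*e^(t) + 16)
M′′(t) = (-9*e^(2*t) - 12*e^(t))/(27*e^(3*t) - 108*e^(2*t) + 144*e^(t) - 64)

E[X^2] = M′′(0) = 21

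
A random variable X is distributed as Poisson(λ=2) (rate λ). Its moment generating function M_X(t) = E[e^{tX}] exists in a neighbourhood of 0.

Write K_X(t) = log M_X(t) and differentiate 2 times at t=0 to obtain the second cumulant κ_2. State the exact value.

M_X(t) = e^(2*e^(t) - 2)
K_X(t) = log M_X(t) = 2*e^(t) - 2
D^2[K](t) = 2*e^(t)

κ_2 = D^2[K](0) = 2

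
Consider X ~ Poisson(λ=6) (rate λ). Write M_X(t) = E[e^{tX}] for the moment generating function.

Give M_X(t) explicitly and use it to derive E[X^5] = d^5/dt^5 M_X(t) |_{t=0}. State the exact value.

E[X^5] = M′′′′′(0) = 26682

M_X(t) = e^(6*e^(t) - 6)
M′(t) = 6*e^(-6)*e^(t)*e^(6*e^(t))
M′′(t) = (36*e^(2*t)*e^(6*e^(t)) + 6*e^(t)*e^(6*e^(t)))*e^(-6)
M′′′(t) = (216*e^(3*t)*e^(6*e^(t)) + 108*e^(2*t)*e^(6*e^(t)) + 6*e^(t)*e^(6*e^(t)))*e^(-6)
M′′′′(t) = (1296*e^(4*t)*e^(6*e^(t)) + 1296*e^(3*t)*e^(6*e^(t)) + 252*e^(2*t)*e^(6*e^(t)) + 6*e^(t)*e^(6*e^(t)))*e^(-6)
M′′′′′(t) = (7776*e^(5*t)*e^(6*e^(t)) + 12960*e^(4*t)*e^(6*e^(t)) + 5400*e^(3*t)*e^(6*e^(t)) + 540*e^(2*t)*e^(6*e^(t)) + 6*e^(t)*e^(6*e^(t)))*e^(-6)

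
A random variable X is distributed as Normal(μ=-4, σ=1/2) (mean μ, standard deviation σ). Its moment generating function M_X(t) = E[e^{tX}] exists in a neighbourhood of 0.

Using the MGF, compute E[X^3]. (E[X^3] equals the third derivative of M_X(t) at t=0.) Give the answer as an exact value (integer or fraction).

E[X^3] = D^3[M](0) = -67

M_X(t) = e^(t^2/8 - 4*t)
D^3[M](t) = (t^3*e^(t^2/8) - 48*t^2*e^(t^2/8) + 780*t*e^(t^2/8) - 4288*e^(t^2/8))*e^(-4*t)/64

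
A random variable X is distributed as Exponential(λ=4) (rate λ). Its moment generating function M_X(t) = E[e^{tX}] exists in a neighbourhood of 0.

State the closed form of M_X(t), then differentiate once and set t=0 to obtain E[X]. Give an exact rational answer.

M_X(t) = 4/(4 - t)
D[M](t) = 4/(t^2 - 8*t + 16)

E[X] = D[M](0) = 1/4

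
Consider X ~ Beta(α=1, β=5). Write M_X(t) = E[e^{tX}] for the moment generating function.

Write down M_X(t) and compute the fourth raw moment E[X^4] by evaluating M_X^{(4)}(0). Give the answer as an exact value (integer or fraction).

E[X^4] = M′′′′(0) = 1/126

M_X(t) = ₁F₁(1; 6; t)
M′(t) = ₁F₁(2; 7; t)/6
M′′(t) = ₁F₁(3; 8; t)/21
M′′′(t) = ₁F₁(4; 9; t)/56
M′′′′(t) = ₁F₁(5; 10; t)/126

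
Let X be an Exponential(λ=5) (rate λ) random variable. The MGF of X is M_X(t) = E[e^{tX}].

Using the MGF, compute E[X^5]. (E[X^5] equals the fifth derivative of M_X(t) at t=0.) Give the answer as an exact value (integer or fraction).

E[X^5] = d^5M/dt^5 |_{t=0} = 24/625

M_X(t) = 5/(5 - t)
dM/dt = 5/(t^2 - 10*t + 25)
d^2M/dt^2 = -10/(t^3 - 15*t^2 + 75*t - 125)
d^3M/dt^3 = 30/(t^4 - 20*t^3 + 150*t^2 - 500*t + 625)
d^4M/dt^4 = -120/(t^5 - 25*t^4 + 250*t^3 - 1250*t^2 + 3125*t - 3125)
d^5M/dt^5 = 600/(t^6 - 30*t^5 + 375*t^4 - 2500*t^3 + 9375*t^2 - 18750*t + 15625)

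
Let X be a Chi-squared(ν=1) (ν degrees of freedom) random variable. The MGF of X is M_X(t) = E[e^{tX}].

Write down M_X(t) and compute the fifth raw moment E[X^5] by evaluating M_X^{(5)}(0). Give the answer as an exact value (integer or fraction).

E[X^5] = M^(5)(0) = 945

M_X(t) = 1/√(1 - 2*t)
M^(5)(t) = -945/(32*t^5*√(1 - 2*t) - 80*t^4*√(1 - 2*t) + 80*t^3*√(1 - 2*t) - 40*t^2*√(1 - 2*t) + 10*t*√(1 - 2*t) - √(1 - 2*t))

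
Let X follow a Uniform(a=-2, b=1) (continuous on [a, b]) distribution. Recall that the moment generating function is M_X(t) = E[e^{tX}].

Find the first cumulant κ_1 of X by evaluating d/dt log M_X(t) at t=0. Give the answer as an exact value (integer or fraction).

M_X(t) = (e^(t) - e^(-2*t))/(3*t)
K_X(t) = log M_X(t) = -log(t) + log(e^(t) - e^(-2*t)) - log(3)
D[K](t) = (t*e^(3*t) + 2*t - e^(3*t) + 1)/(t*e^(3*t) - t)

κ_1 = D[K](0) = -1/2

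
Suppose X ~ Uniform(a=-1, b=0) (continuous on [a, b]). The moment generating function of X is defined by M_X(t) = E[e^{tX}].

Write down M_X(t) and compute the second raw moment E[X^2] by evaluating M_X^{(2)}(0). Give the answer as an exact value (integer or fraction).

E[X^2] = D^2[M](0) = 1/3

M_X(t) = (1 - e^(-t))/t
D^2[M](t) = (-t^2 - 2*t + 2*e^(t) - 2)*e^(-t)/t^3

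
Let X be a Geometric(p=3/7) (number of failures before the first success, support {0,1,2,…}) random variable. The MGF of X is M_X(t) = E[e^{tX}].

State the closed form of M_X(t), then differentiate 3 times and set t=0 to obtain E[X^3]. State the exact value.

M_X(t) = 3/(7*(1 - 4*e^(t)/7))
M^(3)(t) = (192*e^(3*t) + 1344*e^(2*t) + 588*e^(t))/(256*e^(4*t) - 1792*e^(3*t) + 4704*e^(2*t) - 5488*e^(t) + 2401)

E[X^3] = M^(3)(0) = 236/9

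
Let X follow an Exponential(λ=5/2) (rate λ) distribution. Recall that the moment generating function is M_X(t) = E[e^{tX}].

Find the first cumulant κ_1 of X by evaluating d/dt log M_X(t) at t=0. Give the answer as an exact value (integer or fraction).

κ_1 = dK/dt |_{t=0} = 2/5

M_X(t) = 5/(2*(5/2 - t))
K_X(t) = log M_X(t) = -log(5/2 - t) - log(2) + log(5)
dK/dt = -2/(2*t - 5)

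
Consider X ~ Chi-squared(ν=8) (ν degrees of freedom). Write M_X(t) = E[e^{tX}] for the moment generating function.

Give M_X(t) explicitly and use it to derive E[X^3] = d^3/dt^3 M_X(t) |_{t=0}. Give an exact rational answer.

E[X^3] = M′′′(0) = 960

M_X(t) = (1 - 2*t)^(-4)
M′(t) = -8/(32*t^5 - 80*t^4 + 80*t^3 - 40*t^2 + 10*t - 1)
M′′(t) = 80/(64*t^6 - 192*t^5 + 240*t^4 - 160*t^3 + 60*t^2 - 12*t + 1)
M′′′(t) = -960/(128*t^7 - 448*t^6 + 672*t^5 - 560*t^4 + 280*t^3 - 84*t^2 + 14*t - 1)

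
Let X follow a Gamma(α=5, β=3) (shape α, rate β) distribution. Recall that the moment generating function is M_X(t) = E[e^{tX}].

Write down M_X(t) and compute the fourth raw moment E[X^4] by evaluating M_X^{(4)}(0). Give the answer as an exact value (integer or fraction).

E[X^4] = M^(4)(0) = 560/27

M_X(t) = 243/(3 - t)^5
M^(4)(t) = -408240/(t^9 - 27*t^8 + 324*t^7 - 2268*t^6 + 10206*t^5 - 30618*t^4 + 61236*t^3 - 78732*t^2 + 59049*t - 19683)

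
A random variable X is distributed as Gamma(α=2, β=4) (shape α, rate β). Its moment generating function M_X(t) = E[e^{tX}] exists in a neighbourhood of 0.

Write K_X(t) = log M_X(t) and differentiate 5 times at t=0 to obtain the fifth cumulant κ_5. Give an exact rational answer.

M_X(t) = 16/(4 - t)^2
K_X(t) = log M_X(t) = -2*log(4 - t) + 4*log(2)
K′(t) = -2/(t - 4)
K′′(t) = 2/(t^2 - 8*t + 16)
K′′′(t) = -4/(t^3 - 12*t^2 + 48*t - 64)
K′′′′(t) = 12/(t^4 - 16*t^3 + 96*t^2 - 256*t + 256)
K′′′′′(t) = -48/(t^5 - 20*t^4 + 160*t^3 - 640*t^2 + 1280*t - 1024)

κ_5 = K′′′′′(0) = 3/64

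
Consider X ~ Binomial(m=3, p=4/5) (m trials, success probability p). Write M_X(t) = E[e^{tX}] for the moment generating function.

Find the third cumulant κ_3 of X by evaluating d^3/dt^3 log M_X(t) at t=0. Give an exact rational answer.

M_X(t) = (4*e^(t)/5 + 1/5)^3
K_X(t) = log M_X(t) = 3*log(4*e^(t)/5 + 1/5)
D^3[K](t) = (-48*e^(2*t) + 12*e^(t))/(64*e^(3*t) + 48*e^(2*t) + 12*e^(t) + 1)

κ_3 = D^3[K](0) = -36/125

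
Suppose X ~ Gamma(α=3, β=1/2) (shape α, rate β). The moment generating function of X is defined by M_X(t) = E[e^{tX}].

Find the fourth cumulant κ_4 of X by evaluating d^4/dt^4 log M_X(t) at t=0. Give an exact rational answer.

M_X(t) = 1/(8*(1/2 - t)^3)
K_X(t) = log M_X(t) = -3*log(1/2 - t) - 3*log(2)
K^(4)(t) = 288/(16*t^4 - 32*t^3 + 24*t^2 - 8*t + 1)

κ_4 = K^(4)(0) = 288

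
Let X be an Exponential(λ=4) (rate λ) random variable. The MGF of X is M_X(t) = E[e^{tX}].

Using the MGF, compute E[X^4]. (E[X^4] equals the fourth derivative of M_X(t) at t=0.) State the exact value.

M_X(t) = 4/(4 - t)
M^(4)(t) = -96/(t^5 - 20*t^4 + 160*t^3 - 640*t^2 + 1280*t - 1024)

E[X^4] = M^(4)(0) = 3/32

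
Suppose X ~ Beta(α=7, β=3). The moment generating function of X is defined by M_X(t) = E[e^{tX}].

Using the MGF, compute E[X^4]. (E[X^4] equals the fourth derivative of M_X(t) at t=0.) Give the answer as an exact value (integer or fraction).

M_X(t) = ₁F₁(7; 10; t)
M^(4)(t) = 42*₁F₁(11; 14; t)/143

E[X^4] = M^(4)(0) = 42/143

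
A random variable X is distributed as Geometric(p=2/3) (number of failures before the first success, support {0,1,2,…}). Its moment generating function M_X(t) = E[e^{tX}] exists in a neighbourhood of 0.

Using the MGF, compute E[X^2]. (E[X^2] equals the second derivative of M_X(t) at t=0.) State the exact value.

M_X(t) = 2/(3*(1 - e^(t)/3))
M^(2)(t) = (-2*e^(2*t) - 6*e^(t))/(e^(3*t) - 9*e^(2*t) + 27*e^(t) - 27)

E[X^2] = M^(2)(0) = 1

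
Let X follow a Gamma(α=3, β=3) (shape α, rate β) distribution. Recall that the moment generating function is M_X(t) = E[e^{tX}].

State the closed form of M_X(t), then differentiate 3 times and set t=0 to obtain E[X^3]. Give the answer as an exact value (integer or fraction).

E[X^3] = M^(3)(0) = 20/9

M_X(t) = 27/(3 - t)^3
M^(3)(t) = 1620/(t^6 - 18*t^5 + 135*t^4 - 540*t^3 + 1215*t^2 - 1458*t + 729)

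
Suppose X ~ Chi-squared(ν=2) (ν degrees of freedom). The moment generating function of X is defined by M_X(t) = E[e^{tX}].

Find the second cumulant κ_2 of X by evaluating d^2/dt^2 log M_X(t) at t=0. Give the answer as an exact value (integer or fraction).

M_X(t) = 1/(1 - 2*t)
K_X(t) = log M_X(t) = -log(1 - 2*t)
K^(2)(t) = 4/(4*t^2 - 4*t + 1)

κ_2 = K^(2)(0) = 4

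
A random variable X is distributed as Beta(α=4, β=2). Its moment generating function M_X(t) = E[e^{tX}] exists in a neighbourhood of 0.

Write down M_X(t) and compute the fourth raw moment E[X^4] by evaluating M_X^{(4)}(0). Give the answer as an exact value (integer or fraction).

E[X^4] = M′′′′(0) = 5/18

M_X(t) = ₁F₁(4; 6; t)
M′(t) = 2*₁F₁(5; 7; t)/3
M′′(t) = 10*₁F₁(6; 8; t)/21
M′′′(t) = 5*₁F₁(7; 9; t)/14
M′′′′(t) = 5*₁F₁(8; 10; t)/18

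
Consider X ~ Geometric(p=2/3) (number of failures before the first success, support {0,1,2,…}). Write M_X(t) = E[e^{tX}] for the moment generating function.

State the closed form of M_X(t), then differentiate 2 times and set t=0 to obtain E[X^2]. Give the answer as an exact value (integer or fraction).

E[X^2] = D^2[M](0) = 1

M_X(t) = 2/(3*(1 - e^(t)/3))
D^2[M](t) = (-2*e^(2*t) - 6*e^(t))/(e^(3*t) - 9*e^(2*t) + 27*e^(t) - 27)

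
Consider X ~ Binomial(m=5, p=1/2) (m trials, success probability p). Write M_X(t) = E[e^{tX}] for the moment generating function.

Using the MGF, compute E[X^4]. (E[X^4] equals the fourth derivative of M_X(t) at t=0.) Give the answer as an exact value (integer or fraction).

E[X^4] = d^4M/dt^4 |_{t=0} = 90

M_X(t) = (e^(t)/2 + 1/2)^5
dM/dt = 5*e^(5*t)/32 + 5*e^(4*t)/8 + 15*e^(3*t)/16 + 5*e^(2*t)/8 + 5*e^(t)/32
d^2M/dt^2 = 25*e^(5*t)/32 + 5*e^(4*t)/2 + 45*e^(3*t)/16 + 5*e^(2*t)/4 + 5*e^(t)/32
d^3M/dt^3 = 125*e^(5*t)/32 + 10*e^(4*t) + 135*e^(3*t)/16 + 5*e^(2*t)/2 + 5*e^(t)/32
d^4M/dt^4 = 625*e^(5*t)/32 + 40*e^(4*t) + 405*e^(3*t)/16 + 5*e^(2*t) + 5*e^(t)/32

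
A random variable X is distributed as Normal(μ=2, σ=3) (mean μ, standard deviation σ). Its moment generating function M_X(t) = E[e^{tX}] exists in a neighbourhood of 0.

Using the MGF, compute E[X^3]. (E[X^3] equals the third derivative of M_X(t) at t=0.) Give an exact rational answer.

E[X^3] = M′′′(0) = 62

M_X(t) = e^(9*t^2/2 + 2*t)
M′(t) = 9*t*e^(2*t)*e^(9*t^2/2) + 2*e^(2*t)*e^(9*t^2/2)
M′′(t) = 81*t^2*e^(2*t)*e^(9*t^2/2) + 36*t*e^(2*t)*e^(9*t^2/2) + 13*e^(2*t)*e^(9*t^2/2)
M′′′(t) = 729*t^3*e^(2*t)*e^(9*t^2/2) + 486*t^2*e^(2*t)*e^(9*t^2/2) + 351*t*e^(2*t)*e^(9*t^2/2) + 62*e^(2*t)*e^(9*t^2/2)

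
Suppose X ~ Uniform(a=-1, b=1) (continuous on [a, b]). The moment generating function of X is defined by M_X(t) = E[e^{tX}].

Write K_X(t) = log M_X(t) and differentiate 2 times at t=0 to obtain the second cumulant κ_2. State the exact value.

κ_2 = K′′(0) = 1/3

M_X(t) = (e^(t) - e^(-t))/(2*t)
K_X(t) = log M_X(t) = -log(t) + log(e^(t) - e^(-t)) - log(2)
K′(t) = (t*e^(2*t) + t - e^(2*t) + 1)/(t*e^(2*t) - t)
K′′(t) = (-4*t^2*e^(2*t) + e^(4*t) - 2*e^(2*t) + 1)/(t^2*e^(4*t) - 2*t^2*e^(2*t) + t^2)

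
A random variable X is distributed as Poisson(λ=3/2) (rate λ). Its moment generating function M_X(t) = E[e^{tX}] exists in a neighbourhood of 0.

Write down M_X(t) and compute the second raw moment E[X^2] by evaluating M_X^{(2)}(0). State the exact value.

M_X(t) = e^(3*e^(t)/2 - 3/2)
M^(2)(t) = (9*e^(2*t)*e^(3*e^(t)/2) + 6*e^(t)*e^(3*e^(t)/2))*e^(-3/2)/4

E[X^2] = M^(2)(0) = 15/4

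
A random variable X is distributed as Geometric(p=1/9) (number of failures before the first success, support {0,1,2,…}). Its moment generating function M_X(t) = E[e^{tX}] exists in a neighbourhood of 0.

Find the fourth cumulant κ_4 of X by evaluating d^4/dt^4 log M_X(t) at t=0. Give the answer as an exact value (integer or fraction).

M_X(t) = 1/(9*(1 - 8*e^(t)/9))
K_X(t) = log M_X(t) = -log(1 - 8*e^(t)/9) - 2*log(3)
K^(4)(t) = (4608*e^(3*t) + 20736*e^(2*t) + 5832*e^(t))/(4096*e^(4*t) - 18432*e^(3*t) + 31104*e^(2*t) - 23328*e^(t) + 6561)

κ_4 = K^(4)(0) = 31176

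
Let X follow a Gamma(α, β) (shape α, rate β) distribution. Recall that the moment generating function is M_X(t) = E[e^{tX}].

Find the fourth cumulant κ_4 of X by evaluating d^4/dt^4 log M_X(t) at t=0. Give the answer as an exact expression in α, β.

κ_4 = K′′′′(0) = 6*α/β^4

M_X(t) = (β/(β - t))^α
K_X(t) = log M_X(t) = α*(log(β) - log(β - t))
K′(t) = -α/(-β + t)
K′′(t) = α/(β^2 - 2*β*t + t^2)
K′′′(t) = -2*α/(-β^3 + 3*β^2*t - 3*β*t^2 + t^3)
K′′′′(t) = 6*α/(β^4 - 4*β^3*t + 6*β^2*t^2 - 4*β*t^3 + t^4)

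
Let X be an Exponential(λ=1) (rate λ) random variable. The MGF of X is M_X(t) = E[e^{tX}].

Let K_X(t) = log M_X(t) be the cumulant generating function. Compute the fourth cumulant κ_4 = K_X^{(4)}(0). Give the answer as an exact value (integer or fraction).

κ_4 = K^(4)(0) = 6

M_X(t) = 1/(1 - t)
K_X(t) = log M_X(t) = -log(1 - t)
K^(4)(t) = 6/(t^4 - 4*t^3 + 6*t^2 - 4*t + 1)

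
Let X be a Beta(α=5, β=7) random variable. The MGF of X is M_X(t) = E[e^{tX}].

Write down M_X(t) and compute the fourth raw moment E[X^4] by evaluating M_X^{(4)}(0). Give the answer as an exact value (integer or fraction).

E[X^4] = M^(4)(0) = 2/39

M_X(t) = ₁F₁(5; 12; t)
M^(4)(t) = 2*₁F₁(9; 16; t)/39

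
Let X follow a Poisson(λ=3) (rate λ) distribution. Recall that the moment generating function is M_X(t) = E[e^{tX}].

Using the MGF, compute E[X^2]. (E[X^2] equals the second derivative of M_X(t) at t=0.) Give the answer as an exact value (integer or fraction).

E[X^2] = M′′(0) = 12

M_X(t) = e^(3*e^(t) - 3)
M′(t) = 3*e^(-3)*e^(t)*e^(3*e^(t))
M′′(t) = (9*e^(2*t)*e^(3*e^(t)) + 3*e^(t)*e^(3*e^(t)))*e^(-3)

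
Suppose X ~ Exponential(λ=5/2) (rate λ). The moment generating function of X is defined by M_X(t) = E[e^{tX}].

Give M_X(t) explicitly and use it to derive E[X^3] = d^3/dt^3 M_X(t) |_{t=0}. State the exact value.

E[X^3] = D^3[M](0) = 48/125

M_X(t) = 5/(2*(5/2 - t))
D^3[M](t) = 240/(16*t^4 - 160*t^3 + 600*t^2 - 1000*t + 625)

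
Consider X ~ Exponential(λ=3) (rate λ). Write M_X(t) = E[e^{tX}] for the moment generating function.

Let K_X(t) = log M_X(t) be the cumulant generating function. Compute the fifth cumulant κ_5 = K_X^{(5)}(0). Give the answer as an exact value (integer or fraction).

κ_5 = K′′′′′(0) = 8/81

M_X(t) = 3/(3 - t)
K_X(t) = log M_X(t) = -log(3 - t) + log(3)
K′(t) = -1/(t - 3)
K′′(t) = 1/(t^2 - 6*t + 9)
K′′′(t) = -2/(t^3 - 9*t^2 + 27*t - 27)
K′′′′(t) = 6/(t^4 - 12*t^3 + 54*t^2 - 108*t + 81)
K′′′′′(t) = -24/(t^5 - 15*t^4 + 90*t^3 - 270*t^2 + 405*t - 243)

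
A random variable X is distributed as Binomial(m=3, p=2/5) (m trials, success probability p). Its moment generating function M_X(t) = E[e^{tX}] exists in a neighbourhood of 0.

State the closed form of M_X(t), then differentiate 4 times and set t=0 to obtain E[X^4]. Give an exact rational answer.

E[X^4] = d^4M/dt^4 |_{t=0} = 1278/125

M_X(t) = (2*e^(t)/5 + 3/5)^3
dM/dt = 24*e^(3*t)/125 + 72*e^(2*t)/125 + 54*e^(t)/125
d^2M/dt^2 = 72*e^(3*t)/125 + 144*e^(2*t)/125 + 54*e^(t)/125
d^3M/dt^3 = 216*e^(3*t)/125 + 288*e^(2*t)/125 + 54*e^(t)/125
d^4M/dt^4 = 648*e^(3*t)/125 + 576*e^(2*t)/125 + 54*e^(t)/125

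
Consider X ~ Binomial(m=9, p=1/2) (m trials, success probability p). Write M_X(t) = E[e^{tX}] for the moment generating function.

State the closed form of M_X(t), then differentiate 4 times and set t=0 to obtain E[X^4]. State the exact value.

M_X(t) = (e^(t)/2 + 1/2)^9
M^(4)(t) = 6561*e^(9*t)/512 + 72*e^(8*t) + 21609*e^(7*t)/128 + 1701*e^(6*t)/8 + 39375*e^(5*t)/256 + 63*e^(4*t) + 1701*e^(3*t)/128 + 9*e^(2*t)/8 + 9*e^(t)/512

E[X^4] = M^(4)(0) = 1395/2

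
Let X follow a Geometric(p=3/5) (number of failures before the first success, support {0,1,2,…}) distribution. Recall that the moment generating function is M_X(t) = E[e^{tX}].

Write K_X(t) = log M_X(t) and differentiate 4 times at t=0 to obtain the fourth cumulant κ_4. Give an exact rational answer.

κ_4 = D^4[K](0) = 230/27

M_X(t) = 3/(5*(1 - 2*e^(t)/5))
K_X(t) = log M_X(t) = -log(1 - 2*e^(t)/5) - log(5) + log(3)
D^4[K](t) = (40*e^(3*t) + 400*e^(2*t) + 250*e^(t))/(16*e^(4*t) - 160*e^(3*t) + 600*e^(2*t) - 1000*e^(t) + 625)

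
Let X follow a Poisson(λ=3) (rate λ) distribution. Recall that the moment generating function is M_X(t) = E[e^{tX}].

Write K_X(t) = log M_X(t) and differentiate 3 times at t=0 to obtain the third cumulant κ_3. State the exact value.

κ_3 = K′′′(0) = 3

M_X(t) = e^(3*e^(t) - 3)
K_X(t) = log M_X(t) = 3*e^(t) - 3
K′(t) = 3*e^(t)
K′′(t) = 3*e^(t)
K′′′(t) = 3*e^(t)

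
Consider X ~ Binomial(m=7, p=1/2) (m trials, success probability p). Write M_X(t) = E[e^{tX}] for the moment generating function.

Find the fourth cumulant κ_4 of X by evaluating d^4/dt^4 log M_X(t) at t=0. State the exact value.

M_X(t) = (e^(t)/2 + 1/2)^7
K_X(t) = log M_X(t) = 7*log(e^(t)/2 + 1/2)
D^4[K](t) = (7*e^(3*t) - 28*e^(2*t) + 7*e^(t))/(e^(4*t) + 4*e^(3*t) + 6*e^(2*t) + 4*e^(t) + 1)

κ_4 = D^4[K](0) = -7/8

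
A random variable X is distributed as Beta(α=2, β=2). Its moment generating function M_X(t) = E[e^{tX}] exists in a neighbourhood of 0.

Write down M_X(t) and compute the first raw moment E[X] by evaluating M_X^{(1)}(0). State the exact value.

E[X] = D[M](0) = 1/2

M_X(t) = ₁F₁(2; 4; t)
D[M](t) = ₁F₁(3; 5; t)/2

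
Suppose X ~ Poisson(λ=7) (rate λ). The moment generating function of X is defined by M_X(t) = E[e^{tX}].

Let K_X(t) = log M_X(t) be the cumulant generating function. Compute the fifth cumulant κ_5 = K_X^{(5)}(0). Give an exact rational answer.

M_X(t) = e^(7*e^(t) - 7)
K_X(t) = log M_X(t) = 7*e^(t) - 7
D^5[K](t) = 7*e^(t)

κ_5 = D^5[K](0) = 7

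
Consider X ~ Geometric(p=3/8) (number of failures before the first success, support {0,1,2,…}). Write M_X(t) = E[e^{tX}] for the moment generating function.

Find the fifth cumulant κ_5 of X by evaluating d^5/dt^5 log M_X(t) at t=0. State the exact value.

M_X(t) = 3/(8*(1 - 5*e^(t)/8))
K_X(t) = log M_X(t) = -log(1 - 5*e^(t)/8) - 3*log(2) + log(3)
K′(t) = -5*e^(t)/(5*e^(t) - 8)
K′′(t) = 40*e^(t)/(25*e^(2*t) - 80*e^(t) + 64)
K′′′(t) = (-200*e^(2*t) - 320*e^(t))/(125*e^(3*t) - 600*e^(2*t) + 960*e^(t) - 512)
K′′′′(t) = (1000*e^(3*t) + 6400*e^(2*t) + 2560*e^(t))/(625*e^(4*t) - 4000*e^(3*t) + 9600*e^(2*t) - 10240*e^(t) + 4096)
K′′′′′(t) = (-5000*e^(4*t) - 88000*e^(3*t) - 140800*e^(2*t) - 20480*e^(t))/(3125*e^(5*t) - 25000*e^(4*t) + 80000*e^(3*t) - 128000*e^(2*t) + 102400*e^(t) - 32768)

κ_5 = K′′′′′(0) = 84760/81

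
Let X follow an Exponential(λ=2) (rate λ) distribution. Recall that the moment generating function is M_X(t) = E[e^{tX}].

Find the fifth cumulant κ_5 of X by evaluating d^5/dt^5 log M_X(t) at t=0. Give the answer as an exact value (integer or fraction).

M_X(t) = 2/(2 - t)
K_X(t) = log M_X(t) = -log(2 - t) + log(2)
dK/dt = -1/(t - 2)
d^2K/dt^2 = 1/(t^2 - 4*t + 4)
d^3K/dt^3 = -2/(t^3 - 6*t^2 + 12*t - 8)
d^4K/dt^4 = 6/(t^4 - 8*t^3 + 24*t^2 - 32*t + 16)
d^5K/dt^5 = -24/(t^5 - 10*t^4 + 40*t^3 - 80*t^2 + 80*t - 32)

κ_5 = d^5K/dt^5 |_{t=0} = 3/4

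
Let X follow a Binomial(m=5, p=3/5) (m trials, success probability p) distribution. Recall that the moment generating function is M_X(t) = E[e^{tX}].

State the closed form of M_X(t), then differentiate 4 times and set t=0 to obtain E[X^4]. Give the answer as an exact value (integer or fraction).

M_X(t) = (3*e^(t)/5 + 2/5)^5
M^(4)(t) = 243*e^(5*t)/5 + 41472*e^(4*t)/625 + 17496*e^(3*t)/625 + 2304*e^(2*t)/625 + 48*e^(t)/625

E[X^4] = M^(4)(0) = 18339/125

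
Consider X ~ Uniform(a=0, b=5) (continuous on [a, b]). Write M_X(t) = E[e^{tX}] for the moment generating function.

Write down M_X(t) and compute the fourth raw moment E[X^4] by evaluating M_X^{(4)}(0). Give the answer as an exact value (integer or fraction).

M_X(t) = (e^(5*t) - 1)/(5*t)
dM/dt = (5*t*e^(5*t) - e^(5*t) + 1)/(5*t^2)
d^2M/dt^2 = (25*t^2*e^(5*t) - 10*t*e^(5*t) + 2*e^(5*t) - 2)/(5*t^3)
d^3M/dt^3 = (125*t^3*e^(5*t) - 75*t^2*e^(5*t) + 30*t*e^(5*t) - 6*e^(5*t) + 6)/(5*t^4)
d^4M/dt^4 = (625*t^4*e^(5*t) - 500*t^3*e^(5*t) + 300*t^2*e^(5*t) - 120*t*e^(5*t) + 24*e^(5*t) - 24)/(5*t^5)

E[X^4] = d^4M/dt^4 |_{t=0} = 125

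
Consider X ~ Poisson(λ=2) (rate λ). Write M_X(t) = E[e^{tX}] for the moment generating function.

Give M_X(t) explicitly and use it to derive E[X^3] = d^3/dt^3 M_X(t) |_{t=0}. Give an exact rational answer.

E[X^3] = M′′′(0) = 22

M_X(t) = e^(2*e^(t) - 2)
M′(t) = 2*e^(-2)*e^(t)*e^(2*e^(t))
M′′(t) = (4*e^(2*t)*e^(2*e^(t)) + 2*e^(t)*e^(2*e^(t)))*e^(-2)
M′′′(t) = (8*e^(3*t)*e^(2*e^(t)) + 12*e^(2*t)*e^(2*e^(t)) + 2*e^(t)*e^(2*e^(t)))*e^(-2)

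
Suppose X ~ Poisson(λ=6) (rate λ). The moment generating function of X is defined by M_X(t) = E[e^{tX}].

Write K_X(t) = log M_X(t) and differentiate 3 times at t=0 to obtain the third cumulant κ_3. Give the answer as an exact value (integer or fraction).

κ_3 = K^(3)(0) = 6

M_X(t) = e^(6*e^(t) - 6)
K_X(t) = log M_X(t) = 6*e^(t) - 6
K^(3)(t) = 6*e^(t)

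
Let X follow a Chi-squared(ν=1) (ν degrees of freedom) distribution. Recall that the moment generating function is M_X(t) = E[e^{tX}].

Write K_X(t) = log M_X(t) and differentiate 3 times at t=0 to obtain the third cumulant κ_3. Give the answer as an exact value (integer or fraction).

M_X(t) = 1/√(1 - 2*t)
K_X(t) = log M_X(t) = -log(1 - 2*t)/2
dK/dt = -1/(2*t - 1)
d^2K/dt^2 = 2/(4*t^2 - 4*t + 1)
d^3K/dt^3 = -8/(8*t^3 - 12*t^2 + 6*t - 1)

κ_3 = d^3K/dt^3 |_{t=0} = 8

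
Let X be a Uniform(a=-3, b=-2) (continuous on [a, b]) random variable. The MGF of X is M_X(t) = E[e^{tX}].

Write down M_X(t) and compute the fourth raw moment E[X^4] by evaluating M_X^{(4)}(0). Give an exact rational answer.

M_X(t) = (e^(-2*t) - e^(-3*t))/t
dM/dt = (-2*t*e^(t) + 3*t - e^(t) + 1)*e^(-3*t)/t^2
d^2M/dt^2 = (4*t^2*e^(t) - 9*t^2 + 4*t*e^(t) - 6*t + 2*e^(t) - 2)*e^(-3*t)/t^3
d^3M/dt^3 = (-8*t^3*e^(t) + 27*t^3 - 12*t^2*e^(t) + 27*t^2 - 12*t*e^(t) + 18*t - 6*e^(t) + 6)*e^(-3*t)/t^4
d^4M/dt^4 = (16*t^4*e^(t) - 81*t^4 + 32*t^3*e^(t) - 108*t^3 + 48*t^2*e^(t) - 108*t^2 + 48*t*e^(t) - 72*t + 24*e^(t) - 24)*e^(-3*t)/t^5

E[X^4] = d^4M/dt^4 |_{t=0} = 211/5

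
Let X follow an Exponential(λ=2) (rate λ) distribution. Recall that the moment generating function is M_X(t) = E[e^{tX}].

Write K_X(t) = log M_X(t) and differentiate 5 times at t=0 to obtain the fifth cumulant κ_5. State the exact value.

M_X(t) = 2/(2 - t)
K_X(t) = log M_X(t) = -log(2 - t) + log(2)
K′(t) = -1/(t - 2)
K′′(t) = 1/(t^2 - 4*t + 4)
K′′′(t) = -2/(t^3 - 6*t^2 + 12*t - 8)
K′′′′(t) = 6/(t^4 - 8*t^3 + 24*t^2 - 32*t + 16)
K′′′′′(t) = -24/(t^5 - 10*t^4 + 40*t^3 - 80*t^2 + 80*t - 32)

κ_5 = K′′′′′(0) = 3/4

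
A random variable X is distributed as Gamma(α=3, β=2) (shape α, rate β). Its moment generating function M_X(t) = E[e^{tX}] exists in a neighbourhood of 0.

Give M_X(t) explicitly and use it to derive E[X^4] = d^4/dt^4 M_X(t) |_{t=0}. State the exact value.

M_X(t) = 8/(2 - t)^3
M^(4)(t) = -2880/(t^7 - 14*t^6 + 84*t^5 - 280*t^4 + 560*t^3 - 672*t^2 + 448*t - 128)

E[X^4] = M^(4)(0) = 45/2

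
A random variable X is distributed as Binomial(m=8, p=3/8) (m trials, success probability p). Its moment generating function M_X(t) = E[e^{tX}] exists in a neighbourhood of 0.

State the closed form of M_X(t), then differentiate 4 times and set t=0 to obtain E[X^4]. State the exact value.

E[X^4] = M^(4)(0) = 50601/256

M_X(t) = (3*e^(t)/8 + 5/8)^8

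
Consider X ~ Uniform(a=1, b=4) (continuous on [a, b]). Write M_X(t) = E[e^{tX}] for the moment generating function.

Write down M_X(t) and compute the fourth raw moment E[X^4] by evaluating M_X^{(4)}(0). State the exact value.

M_X(t) = (e^(4*t) - e^(t))/(3*t)
D^4[M](t) = (256*t^4*e^(4*t) - t^4*e^(t) - 256*t^3*e^(4*t) + 4*t^3*e^(t) + 192*t^2*e^(4*t) - 12*t^2*e^(t) - 96*t*e^(4*t) + 24*t*e^(t) + 24*e^(4*t) - 24*e^(t))/(3*t^5)

E[X^4] = D^4[M](0) = 341/5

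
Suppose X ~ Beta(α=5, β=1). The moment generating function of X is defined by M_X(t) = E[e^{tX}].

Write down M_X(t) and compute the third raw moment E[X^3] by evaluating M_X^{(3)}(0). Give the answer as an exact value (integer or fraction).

M_X(t) = ₁F₁(5; 6; t)
M^(3)(t) = 5*₁F₁(8; 9; t)/8

E[X^3] = M^(3)(0) = 5/8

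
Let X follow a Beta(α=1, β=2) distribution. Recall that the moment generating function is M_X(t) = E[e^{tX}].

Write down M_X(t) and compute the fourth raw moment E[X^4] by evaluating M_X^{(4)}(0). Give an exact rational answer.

E[X^4] = D^4[M](0) = 1/15

M_X(t) = ₁F₁(1; 3; t)
D^4[M](t) = ₁F₁(5; 7; t)/15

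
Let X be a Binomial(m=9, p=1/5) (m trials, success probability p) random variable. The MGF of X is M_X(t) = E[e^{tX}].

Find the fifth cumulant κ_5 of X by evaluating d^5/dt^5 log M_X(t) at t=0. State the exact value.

M_X(t) = (e^(t)/5 + 4/5)^9
K_X(t) = log M_X(t) = 9*log(e^(t)/5 + 4/5)
K′(t) = 9*e^(t)/(e^(t) + 4)
K′′(t) = 36*e^(t)/(e^(2*t) + 8*e^(t) + 16)
K′′′(t) = (-36*e^(2*t) + 144*e^(t))/(e^(3*t) + 12*e^(2*t) + 48*e^(t) + 64)
K′′′′(t) = (36*e^(3*t) - 576*e^(2*t) + 576*e^(t))/(e^(4*t) + 16*e^(3*t) + 96*e^(2*t) + 256*e^(t) + 256)
K′′′′′(t) = (-36*e^(4*t) + 1584*e^(3*t) - 6336*e^(2*t) + 2304*e^(t))/(e^(5*t) + 20*e^(4*t) + 160*e^(3*t) + 640*e^(2*t) + 1280*e^(t) + 1024)

κ_5 = K′′′′′(0) = -2484/3125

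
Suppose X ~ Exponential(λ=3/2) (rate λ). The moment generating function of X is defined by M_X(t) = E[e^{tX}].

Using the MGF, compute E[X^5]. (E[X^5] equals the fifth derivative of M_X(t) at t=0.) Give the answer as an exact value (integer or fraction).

M_X(t) = 3/(2*(3/2 - t))
M′(t) = 6/(4*t^2 - 12*t + 9)
M′′(t) = -24/(8*t^3 - 36*t^2 + 54*t - 27)
M′′′(t) = 144/(16*t^4 - 96*t^3 + 216*t^2 - 216*t + 81)
M′′′′(t) = -1152/(32*t^5 - 240*t^4 + 720*t^3 - 1080*t^2 + 810*t - 243)
M′′′′′(t) = 11520/(64*t^6 - 576*t^5 + 2160*t^4 - 4320*t^3 + 4860*t^2 - 2916*t + 729)

E[X^5] = M′′′′′(0) = 1280/81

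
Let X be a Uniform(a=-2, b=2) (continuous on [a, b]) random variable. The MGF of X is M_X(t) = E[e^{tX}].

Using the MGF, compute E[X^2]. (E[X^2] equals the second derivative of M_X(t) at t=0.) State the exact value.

E[X^2] = M′′(0) = 4/3

M_X(t) = (e^(2*t) - e^(-2*t))/(4*t)
M′(t) = (2*t*e^(4*t) + 2*t - e^(4*t) + 1)*e^(-2*t)/(4*t^2)
M′′(t) = (2*t^2*e^(4*t) - 2*t^2 - 2*t*e^(4*t) - 2*t + e^(4*t) - 1)*e^(-2*t)/(2*t^3)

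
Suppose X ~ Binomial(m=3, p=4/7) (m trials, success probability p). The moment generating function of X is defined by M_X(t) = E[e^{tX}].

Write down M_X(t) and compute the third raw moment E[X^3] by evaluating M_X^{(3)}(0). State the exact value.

M_X(t) = (4*e^(t)/7 + 3/7)^3
dM/dt = 192*e^(3*t)/343 + 288*e^(2*t)/343 + 108*e^(t)/343
d^2M/dt^2 = 576*e^(3*t)/343 + 576*e^(2*t)/343 + 108*e^(t)/343
d^3M/dt^3 = 1728*e^(3*t)/343 + 1152*e^(2*t)/343 + 108*e^(t)/343

E[X^3] = d^3M/dt^3 |_{t=0} = 2988/343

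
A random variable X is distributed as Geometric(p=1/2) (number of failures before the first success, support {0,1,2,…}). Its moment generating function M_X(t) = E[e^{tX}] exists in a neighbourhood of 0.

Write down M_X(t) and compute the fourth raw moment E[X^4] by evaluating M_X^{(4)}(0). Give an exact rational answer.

M_X(t) = 1/(2*(1 - e^(t)/2))
M′(t) = e^(t)/(e^(2*t) - 4*e^(t) + 4)
M′′(t) = (-e^(2*t) - 2*e^(t))/(e^(3*t) - 6*e^(2*t) + 12*e^(t) - 8)
M′′′(t) = (e^(3*t) + 8*e^(2*t) + 4*e^(t))/(e^(4*t) - 8*e^(3*t) + 24*e^(2*t) - 32*e^(t) + 16)
M′′′′(t) = (-e^(4*t) - 22*e^(3*t) - 44*e^(2*t) - 8*e^(t))/(e^(5*t) - 10*e^(4*t) + 40*e^(3*t) - 80*e^(2*t) + 80*e^(t) - 32)

E[X^4] = M′′′′(0) = 75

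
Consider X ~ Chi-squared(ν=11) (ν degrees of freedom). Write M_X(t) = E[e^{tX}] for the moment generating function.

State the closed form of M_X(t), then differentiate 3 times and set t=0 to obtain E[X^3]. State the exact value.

M_X(t) = (1 - 2*t)^(-11/2)
dM/dt = 11/(64*t^6*√(1 - 2*t) - 192*t^5*√(1 - 2*t) + 240*t^4*√(1 - 2*t) - 160*t^3*√(1 - 2*t) + 60*t^2*√(1 - 2*t) - 12*t*√(1 - 2*t) + √(1 - 2*t))
d^2M/dt^2 = -143/(128*t^7*√(1 - 2*t) - 448*t^6*√(1 - 2*t) + 672*t^5*√(1 - 2*t) - 560*t^4*√(1 - 2*t) + 280*t^3*√(1 - 2*t) - 84*t^2*√(1 - 2*t) + 14*t*√(1 - 2*t) - √(1 - 2*t))

E[X^3] = d^3M/dt^3 |_{t=0} = 2145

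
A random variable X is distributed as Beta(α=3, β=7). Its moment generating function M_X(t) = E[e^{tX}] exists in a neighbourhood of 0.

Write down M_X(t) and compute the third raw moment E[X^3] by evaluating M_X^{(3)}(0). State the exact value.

M_X(t) = ₁F₁(3; 10; t)
M^(3)(t) = ₁F₁(6; 13; t)/22

E[X^3] = M^(3)(0) = 1/22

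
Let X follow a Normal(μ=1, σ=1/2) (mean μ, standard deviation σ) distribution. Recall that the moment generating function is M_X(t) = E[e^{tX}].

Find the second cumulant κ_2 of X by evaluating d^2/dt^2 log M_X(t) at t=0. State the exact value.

κ_2 = D^2[K](0) = 1/4

M_X(t) = e^(t^2/8 + t)
K_X(t) = log M_X(t) = t^2/8 + t
D^2[K](t) = 1/4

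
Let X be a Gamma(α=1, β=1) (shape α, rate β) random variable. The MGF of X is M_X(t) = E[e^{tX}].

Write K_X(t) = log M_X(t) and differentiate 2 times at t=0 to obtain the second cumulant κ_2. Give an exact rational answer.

M_X(t) = 1/(1 - t)
K_X(t) = log M_X(t) = -log(1 - t)
D^2[K](t) = 1/(t^2 - 2*t + 1)

κ_2 = D^2[K](0) = 1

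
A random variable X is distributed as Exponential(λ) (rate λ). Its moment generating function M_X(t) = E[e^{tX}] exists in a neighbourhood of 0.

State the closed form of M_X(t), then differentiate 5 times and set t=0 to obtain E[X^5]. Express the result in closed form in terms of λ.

E[X^5] = D^5[M](0) = 120/λ^5

M_X(t) = λ/(λ - t)
D^5[M](t) = 120*λ/(λ^6 - 6*λ^5*t + 15*λ^4*t^2 - 20*λ^3*t^3 + 15*λ^2*t^4 - 6*λ*t^5 + t^6)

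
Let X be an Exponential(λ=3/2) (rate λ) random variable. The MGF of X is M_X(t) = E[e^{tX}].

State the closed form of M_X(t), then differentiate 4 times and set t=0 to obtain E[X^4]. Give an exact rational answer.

M_X(t) = 3/(2*(3/2 - t))
D^4[M](t) = -1152/(32*t^5 - 240*t^4 + 720*t^3 - 1080*t^2 + 810*t - 243)

E[X^4] = D^4[M](0) = 128/27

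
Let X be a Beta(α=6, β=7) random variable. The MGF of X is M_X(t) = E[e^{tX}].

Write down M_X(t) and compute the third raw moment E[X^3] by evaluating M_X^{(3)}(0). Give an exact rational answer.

E[X^3] = M′′′(0) = 8/65

M_X(t) = ₁F₁(6; 13; t)
M′(t) = 6*₁F₁(7; 14; t)/13
M′′(t) = 3*₁F₁(8; 15; t)/13
M′′′(t) = 8*₁F₁(9; 16; t)/65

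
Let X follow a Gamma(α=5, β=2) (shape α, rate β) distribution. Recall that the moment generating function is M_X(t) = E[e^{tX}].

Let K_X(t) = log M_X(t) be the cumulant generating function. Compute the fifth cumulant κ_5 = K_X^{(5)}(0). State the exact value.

κ_5 = K′′′′′(0) = 15/4

M_X(t) = 32/(2 - t)^5
K_X(t) = log M_X(t) = -5*log(2 - t) + 5*log(2)
K′(t) = -5/(t - 2)
K′′(t) = 5/(t^2 - 4*t + 4)
K′′′(t) = -10/(t^3 - 6*t^2 + 12*t - 8)
K′′′′(t) = 30/(t^4 - 8*t^3 + 24*t^2 - 32*t + 16)
K′′′′′(t) = -120/(t^5 - 10*t^4 + 40*t^3 - 80*t^2 + 80*t - 32)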